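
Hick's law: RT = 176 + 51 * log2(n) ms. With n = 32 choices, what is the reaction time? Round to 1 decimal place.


RT = 176 + 51 * log2(32)
log2(32) = 5.0
RT = 176 + 51 * 5.0
= 176 + 255.0
= 431.0 ms


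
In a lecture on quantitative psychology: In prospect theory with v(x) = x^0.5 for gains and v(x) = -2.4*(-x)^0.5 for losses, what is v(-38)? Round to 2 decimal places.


Since x = -38 < 0, use v(x) = -lambda*(-x)^alpha
(-x) = 38
38^0.5 = 6.1644
v(-38) = -2.4 * 6.1644
= -14.79


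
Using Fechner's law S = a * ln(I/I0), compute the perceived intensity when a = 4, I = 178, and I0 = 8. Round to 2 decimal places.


S = 4 * ln(178/8)
I/I0 = 22.25
ln(22.25) = 3.1023
S = 4 * 3.1023
= 12.41


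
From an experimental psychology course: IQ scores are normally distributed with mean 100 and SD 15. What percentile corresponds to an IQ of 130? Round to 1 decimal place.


z = (IQ - mean) / SD
z = (130 - 100) / 15 = 2.0
Percentile = Phi(2.0) * 100
Phi(2.0) = 0.97725
= 97.7


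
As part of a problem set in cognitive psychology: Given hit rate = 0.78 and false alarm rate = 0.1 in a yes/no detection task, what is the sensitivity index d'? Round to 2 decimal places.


d' = z(HR) - z(FAR)
z(0.78) = 0.7722
z(0.1) = -1.2816
d' = 0.7722 - -1.2816
= 2.05


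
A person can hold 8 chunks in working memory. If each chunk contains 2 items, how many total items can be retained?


Total items = chunks * items_per_chunk
= 8 * 2
= 16


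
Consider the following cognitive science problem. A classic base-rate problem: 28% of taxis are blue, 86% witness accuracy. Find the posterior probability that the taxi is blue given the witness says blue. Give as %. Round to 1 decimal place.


P(blue | says blue) = P(says blue | blue)*P(blue) / [P(says blue | blue)*P(blue) + P(says blue | not blue)*P(not blue)]
Numerator = 0.86 * 0.28 = 0.2408
False identification = 0.14 * 0.72 = 0.1008
P = 0.2408 / (0.2408 + 0.1008)
= 0.2408 / 0.3416
As percentage = 70.5


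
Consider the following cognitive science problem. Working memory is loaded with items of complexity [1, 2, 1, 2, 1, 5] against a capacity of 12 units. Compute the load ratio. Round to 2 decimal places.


Total complexity = 1 + 2 + 1 + 2 + 1 + 5 = 12
Load = total / capacity = 12 / 12
= 1.00


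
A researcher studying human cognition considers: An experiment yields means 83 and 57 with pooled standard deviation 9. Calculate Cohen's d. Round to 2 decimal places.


Cohen's d = (M1 - M2) / S_pooled
= (83 - 57) / 9
= 26 / 9
= 2.89


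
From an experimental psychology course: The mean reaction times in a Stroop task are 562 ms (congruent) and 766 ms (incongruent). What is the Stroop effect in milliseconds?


Stroop effect = RT(incongruent) - RT(congruent)
= 766 - 562
= 204 ms


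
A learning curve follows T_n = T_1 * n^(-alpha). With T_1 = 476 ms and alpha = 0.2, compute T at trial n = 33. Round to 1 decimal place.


T_n = 476 * 33^(-0.2)
33^(-0.2) = 0.496932
T_n = 476 * 0.496932
= 236.5 ms


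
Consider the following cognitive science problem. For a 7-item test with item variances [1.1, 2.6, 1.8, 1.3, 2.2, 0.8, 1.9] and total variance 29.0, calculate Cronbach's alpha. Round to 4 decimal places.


alpha = (k/(k-1)) * (1 - sum(s_i^2)/s_total^2)
sum(item variances) = 11.7
k/(k-1) = 7/6 = 1.166667
1 - 11.7/29.0 = 1 - 0.403448 = 0.596552
alpha = 1.166667 * 0.596552
= 0.6960


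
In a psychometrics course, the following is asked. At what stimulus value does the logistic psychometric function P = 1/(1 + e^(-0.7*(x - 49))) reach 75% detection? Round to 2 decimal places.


At P = 0.75: 0.75 = 1/(1 + e^(-k*(x-x0)))
Solving: e^(-k*(x-x0)) = 1/3
x = x0 + ln(3)/k
ln(3) = 1.0986
x = 49 + 1.0986/0.7
= 49 + 1.5694
= 50.57


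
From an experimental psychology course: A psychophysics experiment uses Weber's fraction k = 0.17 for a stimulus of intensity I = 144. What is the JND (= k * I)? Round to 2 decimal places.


JND = k * I
JND = 0.17 * 144
= 24.48


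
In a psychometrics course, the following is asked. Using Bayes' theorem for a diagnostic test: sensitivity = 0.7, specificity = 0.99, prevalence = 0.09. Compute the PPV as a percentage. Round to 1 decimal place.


PPV = (sens * prev) / (sens * prev + (1-spec) * (1-prev))
Numerator = 0.7 * 0.09 = 0.063
P(positive and no disease) = (1 - spec) * (1 - prev) = (1 - 0.99) * (1 - 0.09) = 0.0091
Denominator = 0.063 + 0.0091 = 0.0721
PPV = 0.063 / 0.0721 = 0.873786
As percentage = 87.4


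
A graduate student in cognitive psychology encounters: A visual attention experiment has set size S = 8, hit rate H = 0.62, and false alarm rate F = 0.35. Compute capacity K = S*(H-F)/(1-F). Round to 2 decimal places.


K = S * (H - F) / (1 - F)
H - F = 0.27
1 - F = 0.65
K = 8 * 0.27 / 0.65
= 3.32


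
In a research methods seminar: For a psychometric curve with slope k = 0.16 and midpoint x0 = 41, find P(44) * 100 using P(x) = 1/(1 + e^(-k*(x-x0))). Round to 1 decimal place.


P(x) = 1/(1 + e^(-0.16*(44 - 41)))
Exponent = -0.16 * 3 = -0.48
e^(-0.48) = 0.618783
P = 1/(1 + 0.618783) = 0.617748
Percentage = 61.8


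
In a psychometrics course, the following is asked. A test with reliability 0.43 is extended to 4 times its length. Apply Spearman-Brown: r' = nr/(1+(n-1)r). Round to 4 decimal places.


r_new = n*r / (1 + (n-1)*r)
Numerator = 4 * 0.43 = 1.72
Denominator = 1 + 3 * 0.43 = 2.29
r_new = 1.72 / 2.29
= 0.7511


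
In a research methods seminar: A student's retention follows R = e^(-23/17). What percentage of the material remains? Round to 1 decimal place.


R = e^(-t/S)
-t/S = -23/17 = -1.352941
R = e^(-1.352941) = 0.258479
Percentage = 0.258479 * 100
= 25.8


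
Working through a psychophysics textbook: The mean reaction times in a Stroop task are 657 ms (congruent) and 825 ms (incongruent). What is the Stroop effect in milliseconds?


Stroop effect = RT(incongruent) - RT(congruent)
= 825 - 657
= 168 ms


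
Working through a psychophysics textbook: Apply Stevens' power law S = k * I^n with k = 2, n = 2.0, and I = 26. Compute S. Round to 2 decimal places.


S = 2 * 26^2.0
26^2.0 = 676.0
S = 2 * 676.0
= 1352.00


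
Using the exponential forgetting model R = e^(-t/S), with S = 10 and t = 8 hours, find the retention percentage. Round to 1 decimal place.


R = e^(-t/S)
-t/S = -8/10 = -0.8
R = e^(-0.8) = 0.449329
Percentage = 0.449329 * 100
= 44.9


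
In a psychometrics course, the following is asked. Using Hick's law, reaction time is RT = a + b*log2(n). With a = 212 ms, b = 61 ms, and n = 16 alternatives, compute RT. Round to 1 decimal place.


RT = 212 + 61 * log2(16)
log2(16) = 4.0
RT = 212 + 61 * 4.0
= 212 + 244.0
= 456.0 ms


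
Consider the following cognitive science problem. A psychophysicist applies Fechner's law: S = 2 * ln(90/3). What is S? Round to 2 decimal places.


S = 2 * ln(90/3)
I/I0 = 30.0
ln(30.0) = 3.4012
S = 2 * 3.4012
= 6.80


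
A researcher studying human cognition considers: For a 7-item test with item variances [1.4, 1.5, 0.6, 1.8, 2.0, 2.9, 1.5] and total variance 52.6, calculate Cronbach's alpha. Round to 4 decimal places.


alpha = (k/(k-1)) * (1 - sum(s_i^2)/s_total^2)
sum(item variances) = 11.7
k/(k-1) = 7/6 = 1.166667
1 - 11.7/52.6 = 1 - 0.222433 = 0.777567
alpha = 1.166667 * 0.777567
= 0.9072


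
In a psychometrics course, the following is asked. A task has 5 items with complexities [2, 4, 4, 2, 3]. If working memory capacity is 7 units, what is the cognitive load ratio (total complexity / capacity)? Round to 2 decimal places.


Total complexity = 2 + 4 + 4 + 2 + 3 = 15
Load = total / capacity = 15 / 7
= 2.14


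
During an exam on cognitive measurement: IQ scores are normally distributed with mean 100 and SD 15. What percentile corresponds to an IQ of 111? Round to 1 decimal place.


z = (IQ - mean) / SD
z = (111 - 100) / 15 = 0.7333
Percentile = Phi(0.7333) * 100
Phi(0.7333) = 0.768312
= 76.8


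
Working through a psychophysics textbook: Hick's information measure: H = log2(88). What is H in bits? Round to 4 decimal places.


H = log2(n)
H = log2(88)
= 6.4594


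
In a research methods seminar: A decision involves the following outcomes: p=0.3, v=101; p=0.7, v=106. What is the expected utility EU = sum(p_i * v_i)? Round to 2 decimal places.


EU = sum(p_i * v_i)
0.3 * 101 = 30.3
0.7 * 106 = 74.2
EU = 30.3 + 74.2
= 104.50


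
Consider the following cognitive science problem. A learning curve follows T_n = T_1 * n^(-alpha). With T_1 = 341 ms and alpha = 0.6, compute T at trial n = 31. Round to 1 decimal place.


T_n = 341 * 31^(-0.6)
31^(-0.6) = 0.127404
T_n = 341 * 0.127404
= 43.4 ms


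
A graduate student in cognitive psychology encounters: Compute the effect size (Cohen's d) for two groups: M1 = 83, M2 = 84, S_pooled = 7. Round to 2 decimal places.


Cohen's d = (M1 - M2) / S_pooled
= (83 - 84) / 7
= -1 / 7
= -0.14


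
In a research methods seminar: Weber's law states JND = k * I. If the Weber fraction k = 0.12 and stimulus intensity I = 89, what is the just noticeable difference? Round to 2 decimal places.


JND = k * I
JND = 0.12 * 89
= 10.68


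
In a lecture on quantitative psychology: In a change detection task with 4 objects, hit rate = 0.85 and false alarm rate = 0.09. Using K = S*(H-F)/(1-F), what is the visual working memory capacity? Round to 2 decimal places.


K = S * (H - F) / (1 - F)
H - F = 0.76
1 - F = 0.91
K = 4 * 0.76 / 0.91
= 3.34


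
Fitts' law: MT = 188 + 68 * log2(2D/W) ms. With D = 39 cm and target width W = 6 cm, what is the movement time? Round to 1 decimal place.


MT = 188 + 68 * log2(2*39/6)
2D/W = 13.0
log2(13.0) = 3.7004
MT = 188 + 68 * 3.7004
= 439.6 ms


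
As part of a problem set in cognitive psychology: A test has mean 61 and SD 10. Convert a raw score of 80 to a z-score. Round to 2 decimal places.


z = (X - mu) / sigma
= (80 - 61) / 10
= 19 / 10
= 1.90


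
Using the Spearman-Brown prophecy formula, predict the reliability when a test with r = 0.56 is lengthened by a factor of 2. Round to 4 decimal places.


r_new = n*r / (1 + (n-1)*r)
Numerator = 2 * 0.56 = 1.12
Denominator = 1 + 1 * 0.56 = 1.56
r_new = 1.12 / 1.56
= 0.7179


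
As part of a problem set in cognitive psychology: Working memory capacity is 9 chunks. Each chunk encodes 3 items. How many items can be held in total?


Total items = chunks * items_per_chunk
= 9 * 3
= 27


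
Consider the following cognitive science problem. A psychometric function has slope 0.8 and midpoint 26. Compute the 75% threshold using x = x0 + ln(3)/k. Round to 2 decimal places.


At P = 0.75: 0.75 = 1/(1 + e^(-k*(x-x0)))
Solving: e^(-k*(x-x0)) = 1/3
x = x0 + ln(3)/k
ln(3) = 1.0986
x = 26 + 1.0986/0.8
= 26 + 1.3732
= 27.37


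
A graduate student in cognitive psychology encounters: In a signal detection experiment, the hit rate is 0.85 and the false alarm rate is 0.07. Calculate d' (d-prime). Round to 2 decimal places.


d' = z(HR) - z(FAR)
z(0.85) = 1.0364
z(0.07) = -1.4758
d' = 1.0364 - -1.4758
= 2.51


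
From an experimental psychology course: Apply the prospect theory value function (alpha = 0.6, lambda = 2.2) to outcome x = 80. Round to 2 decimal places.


Since x = 80 >= 0, use v(x) = x^0.6
80^0.6 = 13.8629
v(80) = 13.86


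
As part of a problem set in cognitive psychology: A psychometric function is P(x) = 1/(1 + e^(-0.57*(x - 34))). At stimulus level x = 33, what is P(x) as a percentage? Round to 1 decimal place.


P(x) = 1/(1 + e^(-0.57*(33 - 34)))
Exponent = -0.57 * -1 = 0.57
e^(0.57) = 1.768267
P = 1/(1 + 1.768267) = 0.361237
Percentage = 36.1


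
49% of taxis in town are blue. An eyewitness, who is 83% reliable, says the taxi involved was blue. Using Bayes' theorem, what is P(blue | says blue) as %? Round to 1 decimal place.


P(blue | says blue) = P(says blue | blue)*P(blue) / [P(says blue | blue)*P(blue) + P(says blue | not blue)*P(not blue)]
Numerator = 0.83 * 0.49 = 0.4067
False identification = 0.17 * 0.51 = 0.0867
P = 0.4067 / (0.4067 + 0.0867)
= 0.4067 / 0.4934
As percentage = 82.4


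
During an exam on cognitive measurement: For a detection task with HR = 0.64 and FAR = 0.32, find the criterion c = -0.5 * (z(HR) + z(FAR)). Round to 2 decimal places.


c = -0.5 * (z(HR) + z(FAR))
z(0.64) = 0.3585
z(0.32) = -0.4677
c = -0.5 * (0.3585 + -0.4677)
= -0.5 * -0.1092
= 0.05


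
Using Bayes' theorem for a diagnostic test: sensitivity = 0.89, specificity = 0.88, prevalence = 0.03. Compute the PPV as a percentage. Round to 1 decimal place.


PPV = (sens * prev) / (sens * prev + (1-spec) * (1-prev))
Numerator = 0.89 * 0.03 = 0.0267
P(positive and no disease) = (1 - spec) * (1 - prev) = (1 - 0.88) * (1 - 0.03) = 0.1164
Denominator = 0.0267 + 0.1164 = 0.1431
PPV = 0.0267 / 0.1431 = 0.186583
As percentage = 18.7


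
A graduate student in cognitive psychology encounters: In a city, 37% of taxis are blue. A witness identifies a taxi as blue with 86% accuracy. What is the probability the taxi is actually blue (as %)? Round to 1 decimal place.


P(blue | says blue) = P(says blue | blue)*P(blue) / [P(says blue | blue)*P(blue) + P(says blue | not blue)*P(not blue)]
Numerator = 0.86 * 0.37 = 0.3182
False identification = 0.14 * 0.63 = 0.0882
P = 0.3182 / (0.3182 + 0.0882)
= 0.3182 / 0.4064
As percentage = 78.3


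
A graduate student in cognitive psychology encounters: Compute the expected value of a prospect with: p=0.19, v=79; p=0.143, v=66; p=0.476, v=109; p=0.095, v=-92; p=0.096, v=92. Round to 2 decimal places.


EU = sum(p_i * v_i)
0.19 * 79 = 15.01
0.143 * 66 = 9.438
0.476 * 109 = 51.884
0.095 * -92 = -8.74
0.096 * 92 = 8.832
EU = 15.01 + 9.438 + 51.884 + -8.74 + 8.832
= 76.42


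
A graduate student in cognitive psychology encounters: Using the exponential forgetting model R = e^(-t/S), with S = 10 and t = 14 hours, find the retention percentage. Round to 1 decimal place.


R = e^(-t/S)
-t/S = -14/10 = -1.4
R = e^(-1.4) = 0.246597
Percentage = 0.246597 * 100
= 24.7


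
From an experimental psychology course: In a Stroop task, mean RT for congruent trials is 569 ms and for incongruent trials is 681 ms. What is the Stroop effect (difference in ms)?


Stroop effect = RT(incongruent) - RT(congruent)
= 681 - 569
= 112 ms


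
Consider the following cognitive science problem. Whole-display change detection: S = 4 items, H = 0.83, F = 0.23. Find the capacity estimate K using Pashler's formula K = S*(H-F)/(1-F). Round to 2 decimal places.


K = S * (H - F) / (1 - F)
H - F = 0.6
1 - F = 0.77
K = 4 * 0.6 / 0.77
= 3.12


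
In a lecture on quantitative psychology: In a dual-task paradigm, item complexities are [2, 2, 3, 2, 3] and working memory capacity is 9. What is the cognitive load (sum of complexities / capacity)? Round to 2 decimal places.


Total complexity = 2 + 2 + 3 + 2 + 3 = 12
Load = total / capacity = 12 / 9
= 1.33


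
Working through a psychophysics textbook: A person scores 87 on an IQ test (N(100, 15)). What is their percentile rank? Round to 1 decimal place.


z = (IQ - mean) / SD
z = (87 - 100) / 15 = -0.8667
Percentile = Phi(-0.8667) * 100
Phi(-0.8667) = 0.193053
= 19.3


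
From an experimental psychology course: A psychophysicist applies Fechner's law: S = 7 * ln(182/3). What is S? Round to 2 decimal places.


S = 7 * ln(182/3)
I/I0 = 60.666667
ln(60.666667) = 4.1054
S = 7 * 4.1054
= 28.74


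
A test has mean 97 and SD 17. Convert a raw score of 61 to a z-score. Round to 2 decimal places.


z = (X - mu) / sigma
= (61 - 97) / 17
= -36 / 17
= -2.12


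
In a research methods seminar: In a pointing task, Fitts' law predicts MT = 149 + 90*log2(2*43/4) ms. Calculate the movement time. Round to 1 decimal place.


MT = 149 + 90 * log2(2*43/4)
2D/W = 21.5
log2(21.5) = 4.4263
MT = 149 + 90 * 4.4263
= 547.4 ms


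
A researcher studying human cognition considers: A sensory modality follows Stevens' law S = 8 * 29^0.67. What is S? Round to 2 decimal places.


S = 8 * 29^0.67
29^0.67 = 9.5457
S = 8 * 9.5457
= 76.37


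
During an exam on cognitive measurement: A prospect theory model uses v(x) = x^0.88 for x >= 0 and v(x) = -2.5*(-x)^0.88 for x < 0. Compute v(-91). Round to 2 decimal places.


Since x = -91 < 0, use v(x) = -lambda*(-x)^alpha
(-x) = 91
91^0.88 = 52.961
v(-91) = -2.5 * 52.961
= -132.40


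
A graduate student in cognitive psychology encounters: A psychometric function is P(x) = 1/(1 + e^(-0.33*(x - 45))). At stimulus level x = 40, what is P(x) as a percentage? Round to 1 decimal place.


P(x) = 1/(1 + e^(-0.33*(40 - 45)))
Exponent = -0.33 * -5 = 1.65
e^(1.65) = 5.20698
P = 1/(1 + 5.20698) = 0.161109
Percentage = 16.1


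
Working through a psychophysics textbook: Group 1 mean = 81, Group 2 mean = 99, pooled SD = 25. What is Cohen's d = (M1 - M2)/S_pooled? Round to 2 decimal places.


Cohen's d = (M1 - M2) / S_pooled
= (81 - 99) / 25
= -18 / 25
= -0.72


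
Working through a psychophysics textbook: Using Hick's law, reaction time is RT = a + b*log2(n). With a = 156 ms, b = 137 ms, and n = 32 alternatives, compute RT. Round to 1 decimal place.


RT = 156 + 137 * log2(32)
log2(32) = 5.0
RT = 156 + 137 * 5.0
= 156 + 685.0
= 841.0 ms


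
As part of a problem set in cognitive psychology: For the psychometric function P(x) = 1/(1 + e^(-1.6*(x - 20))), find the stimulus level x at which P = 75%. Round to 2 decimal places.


At P = 0.75: 0.75 = 1/(1 + e^(-k*(x-x0)))
Solving: e^(-k*(x-x0)) = 1/3
x = x0 + ln(3)/k
ln(3) = 1.0986
x = 20 + 1.0986/1.6
= 20 + 0.6866
= 20.69


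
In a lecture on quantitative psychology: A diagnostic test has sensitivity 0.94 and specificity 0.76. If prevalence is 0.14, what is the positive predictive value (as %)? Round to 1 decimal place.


PPV = (sens * prev) / (sens * prev + (1-spec) * (1-prev))
Numerator = 0.94 * 0.14 = 0.1316
P(positive and no disease) = (1 - spec) * (1 - prev) = (1 - 0.76) * (1 - 0.14) = 0.2064
Denominator = 0.1316 + 0.2064 = 0.338
PPV = 0.1316 / 0.338 = 0.389349
As percentage = 38.9


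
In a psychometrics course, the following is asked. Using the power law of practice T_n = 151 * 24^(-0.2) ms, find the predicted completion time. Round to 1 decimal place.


T_n = 151 * 24^(-0.2)
24^(-0.2) = 0.529612
T_n = 151 * 0.529612
= 80.0 ms


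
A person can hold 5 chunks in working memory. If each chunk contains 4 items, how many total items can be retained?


Total items = chunks * items_per_chunk
= 5 * 4
= 20


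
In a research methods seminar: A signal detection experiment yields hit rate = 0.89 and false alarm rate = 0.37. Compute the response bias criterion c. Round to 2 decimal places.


c = -0.5 * (z(HR) + z(FAR))
z(0.89) = 1.2265
z(0.37) = -0.3319
c = -0.5 * (1.2265 + -0.3319)
= -0.5 * 0.8946
= -0.45


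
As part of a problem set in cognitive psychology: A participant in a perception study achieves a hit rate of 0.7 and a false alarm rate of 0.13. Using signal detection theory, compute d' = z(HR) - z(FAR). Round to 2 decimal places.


d' = z(HR) - z(FAR)
z(0.7) = 0.5244
z(0.13) = -1.1264
d' = 0.5244 - -1.1264
= 1.65


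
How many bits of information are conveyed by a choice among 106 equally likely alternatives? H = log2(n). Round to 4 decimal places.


H = log2(n)
H = log2(106)
= 6.7279


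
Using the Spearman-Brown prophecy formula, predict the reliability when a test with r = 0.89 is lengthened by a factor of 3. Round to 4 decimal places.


r_new = n*r / (1 + (n-1)*r)
Numerator = 3 * 0.89 = 2.67
Denominator = 1 + 2 * 0.89 = 2.78
r_new = 2.67 / 2.78
= 0.9604


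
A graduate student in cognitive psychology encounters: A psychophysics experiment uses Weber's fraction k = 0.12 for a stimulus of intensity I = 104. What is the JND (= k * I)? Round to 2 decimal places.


JND = k * I
JND = 0.12 * 104
= 12.48


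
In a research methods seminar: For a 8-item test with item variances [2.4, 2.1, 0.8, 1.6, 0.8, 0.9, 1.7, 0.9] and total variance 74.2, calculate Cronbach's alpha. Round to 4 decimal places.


alpha = (k/(k-1)) * (1 - sum(s_i^2)/s_total^2)
sum(item variances) = 11.2
k/(k-1) = 8/7 = 1.142857
1 - 11.2/74.2 = 1 - 0.150943 = 0.849057
alpha = 1.142857 * 0.849057
= 0.9704


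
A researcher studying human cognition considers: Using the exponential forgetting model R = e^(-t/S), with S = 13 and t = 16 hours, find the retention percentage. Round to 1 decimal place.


R = e^(-t/S)
-t/S = -16/13 = -1.230769
R = e^(-1.230769) = 0.292068
Percentage = 0.292068 * 100
= 29.2


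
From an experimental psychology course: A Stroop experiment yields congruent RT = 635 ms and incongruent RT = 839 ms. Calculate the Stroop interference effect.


Stroop effect = RT(incongruent) - RT(congruent)
= 839 - 635
= 204 ms


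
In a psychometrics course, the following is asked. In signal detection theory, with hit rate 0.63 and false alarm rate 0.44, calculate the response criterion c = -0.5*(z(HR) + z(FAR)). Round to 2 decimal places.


c = -0.5 * (z(HR) + z(FAR))
z(0.63) = 0.3319
z(0.44) = -0.151
c = -0.5 * (0.3319 + -0.151)
= -0.5 * 0.1809
= -0.09


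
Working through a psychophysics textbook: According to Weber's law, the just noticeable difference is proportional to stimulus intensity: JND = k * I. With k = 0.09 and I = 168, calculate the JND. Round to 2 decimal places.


JND = k * I
JND = 0.09 * 168
= 15.12


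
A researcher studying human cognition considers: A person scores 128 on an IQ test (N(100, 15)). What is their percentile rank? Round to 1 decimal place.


z = (IQ - mean) / SD
z = (128 - 100) / 15 = 1.8667
Percentile = Phi(1.8667) * 100
Phi(1.8667) = 0.969028
= 96.9


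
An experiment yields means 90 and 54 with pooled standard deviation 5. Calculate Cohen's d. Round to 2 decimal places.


Cohen's d = (M1 - M2) / S_pooled
= (90 - 54) / 5
= 36 / 5
= 7.20


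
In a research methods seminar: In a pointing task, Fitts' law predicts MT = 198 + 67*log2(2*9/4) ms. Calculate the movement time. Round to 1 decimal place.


MT = 198 + 67 * log2(2*9/4)
2D/W = 4.5
log2(4.5) = 2.1699
MT = 198 + 67 * 2.1699
= 343.4 ms


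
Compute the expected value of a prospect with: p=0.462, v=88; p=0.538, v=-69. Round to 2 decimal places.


EU = sum(p_i * v_i)
0.462 * 88 = 40.656
0.538 * -69 = -37.122
EU = 40.656 + -37.122
= 3.53


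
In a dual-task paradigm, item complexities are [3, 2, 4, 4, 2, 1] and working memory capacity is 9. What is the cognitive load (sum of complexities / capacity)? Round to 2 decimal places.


Total complexity = 3 + 2 + 4 + 4 + 2 + 1 = 16
Load = total / capacity = 16 / 9
= 1.78


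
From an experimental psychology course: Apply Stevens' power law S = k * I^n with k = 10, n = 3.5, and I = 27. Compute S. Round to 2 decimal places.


S = 10 * 27^3.5
27^3.5 = 102275.8681
S = 10 * 102275.8681
= 1022758.68


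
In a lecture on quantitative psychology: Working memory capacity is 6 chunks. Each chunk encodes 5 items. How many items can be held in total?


Total items = chunks * items_per_chunk
= 6 * 5
= 30


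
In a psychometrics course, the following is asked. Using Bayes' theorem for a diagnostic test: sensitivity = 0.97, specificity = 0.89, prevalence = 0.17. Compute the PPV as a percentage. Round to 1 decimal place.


PPV = (sens * prev) / (sens * prev + (1-spec) * (1-prev))
Numerator = 0.97 * 0.17 = 0.1649
P(positive and no disease) = (1 - spec) * (1 - prev) = (1 - 0.89) * (1 - 0.17) = 0.0913
Denominator = 0.1649 + 0.0913 = 0.2562
PPV = 0.1649 / 0.2562 = 0.643638
As percentage = 64.4


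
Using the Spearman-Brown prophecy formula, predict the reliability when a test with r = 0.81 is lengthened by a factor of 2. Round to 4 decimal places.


r_new = n*r / (1 + (n-1)*r)
Numerator = 2 * 0.81 = 1.62
Denominator = 1 + 1 * 0.81 = 1.81
r_new = 1.62 / 1.81
= 0.8950


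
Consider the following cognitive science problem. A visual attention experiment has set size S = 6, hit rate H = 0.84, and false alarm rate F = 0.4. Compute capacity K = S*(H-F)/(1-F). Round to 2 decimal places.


K = S * (H - F) / (1 - F)
H - F = 0.44
1 - F = 0.6
K = 6 * 0.44 / 0.6
= 4.40


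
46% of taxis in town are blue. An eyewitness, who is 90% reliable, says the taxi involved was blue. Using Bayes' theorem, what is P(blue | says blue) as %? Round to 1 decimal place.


P(blue | says blue) = P(says blue | blue)*P(blue) / [P(says blue | blue)*P(blue) + P(says blue | not blue)*P(not blue)]
Numerator = 0.9 * 0.46 = 0.414
False identification = 0.1 * 0.54 = 0.054
P = 0.414 / (0.414 + 0.054)
= 0.414 / 0.468
As percentage = 88.5


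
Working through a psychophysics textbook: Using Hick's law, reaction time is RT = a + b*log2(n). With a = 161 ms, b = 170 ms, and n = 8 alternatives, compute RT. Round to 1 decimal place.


RT = 161 + 170 * log2(8)
log2(8) = 3.0
RT = 161 + 170 * 3.0
= 161 + 510.0
= 671.0 ms


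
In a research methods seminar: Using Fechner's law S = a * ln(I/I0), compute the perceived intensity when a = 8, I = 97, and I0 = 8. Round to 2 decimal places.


S = 8 * ln(97/8)
I/I0 = 12.125
ln(12.125) = 2.4953
S = 8 * 2.4953
= 19.96


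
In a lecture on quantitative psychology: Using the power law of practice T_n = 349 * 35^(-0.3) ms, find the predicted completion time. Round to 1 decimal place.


T_n = 349 * 35^(-0.3)
35^(-0.3) = 0.344175
T_n = 349 * 0.344175
= 120.1 ms


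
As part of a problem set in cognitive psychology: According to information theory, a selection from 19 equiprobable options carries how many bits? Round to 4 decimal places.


H = log2(n)
H = log2(19)
= 4.2479


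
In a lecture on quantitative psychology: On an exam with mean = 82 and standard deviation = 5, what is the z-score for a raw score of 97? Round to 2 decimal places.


z = (X - mu) / sigma
= (97 - 82) / 5
= 15 / 5
= 3.00


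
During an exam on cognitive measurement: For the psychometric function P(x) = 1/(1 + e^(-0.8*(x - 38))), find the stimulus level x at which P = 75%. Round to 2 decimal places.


At P = 0.75: 0.75 = 1/(1 + e^(-k*(x-x0)))
Solving: e^(-k*(x-x0)) = 1/3
x = x0 + ln(3)/k
ln(3) = 1.0986
x = 38 + 1.0986/0.8
= 38 + 1.3732
= 39.37


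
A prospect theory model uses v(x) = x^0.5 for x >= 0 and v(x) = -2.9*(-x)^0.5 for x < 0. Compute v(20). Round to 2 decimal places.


Since x = 20 >= 0, use v(x) = x^0.5
20^0.5 = 4.4721
v(20) = 4.47


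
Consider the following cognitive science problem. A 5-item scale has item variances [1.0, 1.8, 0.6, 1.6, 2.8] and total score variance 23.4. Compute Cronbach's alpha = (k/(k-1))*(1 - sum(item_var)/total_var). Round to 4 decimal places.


alpha = (k/(k-1)) * (1 - sum(s_i^2)/s_total^2)
sum(item variances) = 7.8
k/(k-1) = 5/4 = 1.25
1 - 7.8/23.4 = 1 - 0.333333 = 0.666667
alpha = 1.25 * 0.666667
= 0.8333


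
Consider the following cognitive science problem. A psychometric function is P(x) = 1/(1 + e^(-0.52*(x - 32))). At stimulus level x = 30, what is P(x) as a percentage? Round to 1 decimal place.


P(x) = 1/(1 + e^(-0.52*(30 - 32)))
Exponent = -0.52 * -2 = 1.04
e^(1.04) = 2.829217
P = 1/(1 + 2.829217) = 0.26115
Percentage = 26.1


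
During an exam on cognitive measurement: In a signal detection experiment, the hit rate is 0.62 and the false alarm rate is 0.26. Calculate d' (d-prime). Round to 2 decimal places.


d' = z(HR) - z(FAR)
z(0.62) = 0.3055
z(0.26) = -0.6433
d' = 0.3055 - -0.6433
= 0.95


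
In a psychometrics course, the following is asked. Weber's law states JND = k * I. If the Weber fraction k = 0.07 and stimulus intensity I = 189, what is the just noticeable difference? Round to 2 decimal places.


JND = k * I
JND = 0.07 * 189
= 13.23


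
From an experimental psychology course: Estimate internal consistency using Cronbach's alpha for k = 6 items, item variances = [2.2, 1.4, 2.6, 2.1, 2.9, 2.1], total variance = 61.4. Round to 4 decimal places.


alpha = (k/(k-1)) * (1 - sum(s_i^2)/s_total^2)
sum(item variances) = 13.3
k/(k-1) = 6/5 = 1.2
1 - 13.3/61.4 = 1 - 0.216612 = 0.783388
alpha = 1.2 * 0.783388
= 0.9401


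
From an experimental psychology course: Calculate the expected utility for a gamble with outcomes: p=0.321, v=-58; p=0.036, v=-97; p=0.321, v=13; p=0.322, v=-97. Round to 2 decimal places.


EU = sum(p_i * v_i)
0.321 * -58 = -18.618
0.036 * -97 = -3.492
0.321 * 13 = 4.173
0.322 * -97 = -31.234
EU = -18.618 + -3.492 + 4.173 + -31.234
= -49.17


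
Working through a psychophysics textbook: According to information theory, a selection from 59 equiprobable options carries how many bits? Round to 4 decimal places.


H = log2(n)
H = log2(59)
= 5.8826


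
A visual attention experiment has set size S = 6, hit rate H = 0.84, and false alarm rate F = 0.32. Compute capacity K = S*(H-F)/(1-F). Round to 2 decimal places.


K = S * (H - F) / (1 - F)
H - F = 0.52
1 - F = 0.68
K = 6 * 0.52 / 0.68
= 4.59


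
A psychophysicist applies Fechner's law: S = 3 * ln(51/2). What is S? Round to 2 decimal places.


S = 3 * ln(51/2)
I/I0 = 25.5
ln(25.5) = 3.2387
S = 3 * 3.2387
= 9.72


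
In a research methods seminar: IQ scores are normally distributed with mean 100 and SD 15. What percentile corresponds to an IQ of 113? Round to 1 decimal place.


z = (IQ - mean) / SD
z = (113 - 100) / 15 = 0.8667
Percentile = Phi(0.8667) * 100
Phi(0.8667) = 0.806947
= 80.7


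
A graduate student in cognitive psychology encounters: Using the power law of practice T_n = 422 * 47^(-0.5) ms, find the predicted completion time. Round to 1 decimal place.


T_n = 422 * 47^(-0.5)
47^(-0.5) = 0.145865
T_n = 422 * 0.145865
= 61.6 ms


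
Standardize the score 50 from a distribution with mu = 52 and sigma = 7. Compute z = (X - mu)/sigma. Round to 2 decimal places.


z = (X - mu) / sigma
= (50 - 52) / 7
= -2 / 7
= -0.29


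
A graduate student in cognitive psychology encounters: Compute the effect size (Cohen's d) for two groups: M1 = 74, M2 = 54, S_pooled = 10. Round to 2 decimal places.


Cohen's d = (M1 - M2) / S_pooled
= (74 - 54) / 10
= 20 / 10
= 2.00


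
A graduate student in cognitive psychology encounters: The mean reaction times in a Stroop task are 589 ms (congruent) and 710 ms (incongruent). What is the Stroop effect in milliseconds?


Stroop effect = RT(incongruent) - RT(congruent)
= 710 - 589
= 121 ms


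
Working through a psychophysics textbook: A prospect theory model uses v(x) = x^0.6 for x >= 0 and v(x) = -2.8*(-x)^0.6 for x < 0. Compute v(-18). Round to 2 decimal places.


Since x = -18 < 0, use v(x) = -lambda*(-x)^alpha
(-x) = 18
18^0.6 = 5.6645
v(-18) = -2.8 * 5.6645
= -15.86


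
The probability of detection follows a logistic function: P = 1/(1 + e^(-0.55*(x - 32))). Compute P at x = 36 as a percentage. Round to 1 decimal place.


P(x) = 1/(1 + e^(-0.55*(36 - 32)))
Exponent = -0.55 * 4 = -2.2
e^(-2.2) = 0.110803
P = 1/(1 + 0.110803) = 0.90025
Percentage = 90.0


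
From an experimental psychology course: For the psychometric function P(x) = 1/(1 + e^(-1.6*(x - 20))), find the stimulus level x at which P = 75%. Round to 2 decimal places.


At P = 0.75: 0.75 = 1/(1 + e^(-k*(x-x0)))
Solving: e^(-k*(x-x0)) = 1/3
x = x0 + ln(3)/k
ln(3) = 1.0986
x = 20 + 1.0986/1.6
= 20 + 0.6866
= 20.69


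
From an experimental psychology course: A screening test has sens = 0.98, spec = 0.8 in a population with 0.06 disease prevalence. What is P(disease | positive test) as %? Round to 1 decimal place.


PPV = (sens * prev) / (sens * prev + (1-spec) * (1-prev))
Numerator = 0.98 * 0.06 = 0.0588
P(positive and no disease) = (1 - spec) * (1 - prev) = (1 - 0.8) * (1 - 0.06) = 0.188
Denominator = 0.0588 + 0.188 = 0.2468
PPV = 0.0588 / 0.2468 = 0.23825
As percentage = 23.8


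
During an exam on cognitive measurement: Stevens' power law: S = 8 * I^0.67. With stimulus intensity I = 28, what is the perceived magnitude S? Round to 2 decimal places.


S = 8 * 28^0.67
28^0.67 = 9.3239
S = 8 * 9.3239
= 74.59


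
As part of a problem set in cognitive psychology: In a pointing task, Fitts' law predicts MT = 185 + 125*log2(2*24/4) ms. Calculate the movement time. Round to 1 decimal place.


MT = 185 + 125 * log2(2*24/4)
2D/W = 12.0
log2(12.0) = 3.585
MT = 185 + 125 * 3.585
= 633.1 ms


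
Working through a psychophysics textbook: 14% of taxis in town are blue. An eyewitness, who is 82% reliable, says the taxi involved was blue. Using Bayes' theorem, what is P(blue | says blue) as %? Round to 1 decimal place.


P(blue | says blue) = P(says blue | blue)*P(blue) / [P(says blue | blue)*P(blue) + P(says blue | not blue)*P(not blue)]
Numerator = 0.82 * 0.14 = 0.1148
False identification = 0.18 * 0.86 = 0.1548
P = 0.1148 / (0.1148 + 0.1548)
= 0.1148 / 0.2696
As percentage = 42.6


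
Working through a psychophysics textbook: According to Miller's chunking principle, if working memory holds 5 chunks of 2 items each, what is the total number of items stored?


Total items = chunks * items_per_chunk
= 5 * 2
= 10


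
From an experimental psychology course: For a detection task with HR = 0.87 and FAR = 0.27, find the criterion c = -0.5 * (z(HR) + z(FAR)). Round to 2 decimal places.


c = -0.5 * (z(HR) + z(FAR))
z(0.87) = 1.1264
z(0.27) = -0.6128
c = -0.5 * (1.1264 + -0.6128)
= -0.5 * 0.5136
= -0.26


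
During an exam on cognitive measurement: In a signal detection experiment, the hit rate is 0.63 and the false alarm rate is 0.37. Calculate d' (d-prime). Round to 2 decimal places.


d' = z(HR) - z(FAR)
z(0.63) = 0.3319
z(0.37) = -0.3319
d' = 0.3319 - -0.3319
= 0.66


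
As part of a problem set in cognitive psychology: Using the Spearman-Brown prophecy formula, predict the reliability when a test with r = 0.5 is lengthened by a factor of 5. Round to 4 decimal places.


r_new = n*r / (1 + (n-1)*r)
Numerator = 5 * 0.5 = 2.5
Denominator = 1 + 4 * 0.5 = 3.0
r_new = 2.5 / 3.0
= 0.8333


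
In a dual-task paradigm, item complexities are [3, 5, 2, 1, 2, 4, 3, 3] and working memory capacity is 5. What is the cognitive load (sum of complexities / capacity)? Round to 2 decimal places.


Total complexity = 3 + 5 + 2 + 1 + 2 + 4 + 3 + 3 = 23
Load = total / capacity = 23 / 5
= 4.60


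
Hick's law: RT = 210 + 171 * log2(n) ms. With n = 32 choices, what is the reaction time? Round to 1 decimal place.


RT = 210 + 171 * log2(32)
log2(32) = 5.0
RT = 210 + 171 * 5.0
= 210 + 855.0
= 1065.0 ms


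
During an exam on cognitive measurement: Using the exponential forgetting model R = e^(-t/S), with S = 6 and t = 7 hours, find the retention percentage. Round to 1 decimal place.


R = e^(-t/S)
-t/S = -7/6 = -1.166667
R = e^(-1.166667) = 0.311403
Percentage = 0.311403 * 100
= 31.1


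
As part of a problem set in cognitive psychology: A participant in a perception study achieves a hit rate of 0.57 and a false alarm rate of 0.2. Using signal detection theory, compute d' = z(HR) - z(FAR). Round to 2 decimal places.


d' = z(HR) - z(FAR)
z(0.57) = 0.1764
z(0.2) = -0.8416
d' = 0.1764 - -0.8416
= 1.02


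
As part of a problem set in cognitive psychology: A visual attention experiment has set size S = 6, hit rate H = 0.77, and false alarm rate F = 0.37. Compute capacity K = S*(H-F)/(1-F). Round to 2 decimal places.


K = S * (H - F) / (1 - F)
H - F = 0.4
1 - F = 0.63
K = 6 * 0.4 / 0.63
= 3.81


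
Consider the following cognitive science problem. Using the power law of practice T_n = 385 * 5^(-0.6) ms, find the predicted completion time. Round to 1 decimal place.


T_n = 385 * 5^(-0.6)
5^(-0.6) = 0.380731
T_n = 385 * 0.380731
= 146.6 ms


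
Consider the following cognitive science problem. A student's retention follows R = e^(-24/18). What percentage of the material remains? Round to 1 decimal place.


R = e^(-t/S)
-t/S = -24/18 = -1.333333
R = e^(-1.333333) = 0.263597
Percentage = 0.263597 * 100
= 26.4


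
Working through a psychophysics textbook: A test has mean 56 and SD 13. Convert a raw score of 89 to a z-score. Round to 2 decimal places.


z = (X - mu) / sigma
= (89 - 56) / 13
= 33 / 13
= 2.54


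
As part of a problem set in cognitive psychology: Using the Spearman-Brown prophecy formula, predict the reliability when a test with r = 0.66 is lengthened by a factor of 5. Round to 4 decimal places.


r_new = n*r / (1 + (n-1)*r)
Numerator = 5 * 0.66 = 3.3
Denominator = 1 + 4 * 0.66 = 3.64
r_new = 3.3 / 3.64
= 0.9066


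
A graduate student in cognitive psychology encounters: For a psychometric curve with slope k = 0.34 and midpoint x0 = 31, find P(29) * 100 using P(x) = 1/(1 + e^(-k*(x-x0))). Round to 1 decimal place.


P(x) = 1/(1 + e^(-0.34*(29 - 31)))
Exponent = -0.34 * -2 = 0.68
e^(0.68) = 1.973878
P = 1/(1 + 1.973878) = 0.336261
Percentage = 33.6


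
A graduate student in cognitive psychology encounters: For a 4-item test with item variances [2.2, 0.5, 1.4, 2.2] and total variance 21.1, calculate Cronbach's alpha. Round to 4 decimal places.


alpha = (k/(k-1)) * (1 - sum(s_i^2)/s_total^2)
sum(item variances) = 6.3
k/(k-1) = 4/3 = 1.333333
1 - 6.3/21.1 = 1 - 0.298578 = 0.701422
alpha = 1.333333 * 0.701422
= 0.9352


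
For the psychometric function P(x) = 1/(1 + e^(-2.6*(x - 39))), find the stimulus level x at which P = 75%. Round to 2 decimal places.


At P = 0.75: 0.75 = 1/(1 + e^(-k*(x-x0)))
Solving: e^(-k*(x-x0)) = 1/3
x = x0 + ln(3)/k
ln(3) = 1.0986
x = 39 + 1.0986/2.6
= 39 + 0.4225
= 39.42


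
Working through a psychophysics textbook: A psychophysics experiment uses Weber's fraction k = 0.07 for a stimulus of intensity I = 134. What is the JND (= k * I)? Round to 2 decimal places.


JND = k * I
JND = 0.07 * 134
= 9.38


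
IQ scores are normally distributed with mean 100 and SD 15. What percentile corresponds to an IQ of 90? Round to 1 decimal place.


z = (IQ - mean) / SD
z = (90 - 100) / 15 = -0.6667
Percentile = Phi(-0.6667) * 100
Phi(-0.6667) = 0.252482
= 25.2


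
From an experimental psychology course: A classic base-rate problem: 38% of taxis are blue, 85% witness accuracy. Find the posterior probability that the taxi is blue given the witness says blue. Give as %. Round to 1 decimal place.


P(blue | says blue) = P(says blue | blue)*P(blue) / [P(says blue | blue)*P(blue) + P(says blue | not blue)*P(not blue)]
Numerator = 0.85 * 0.38 = 0.323
False identification = 0.15 * 0.62 = 0.093
P = 0.323 / (0.323 + 0.093)
= 0.323 / 0.416
As percentage = 77.6


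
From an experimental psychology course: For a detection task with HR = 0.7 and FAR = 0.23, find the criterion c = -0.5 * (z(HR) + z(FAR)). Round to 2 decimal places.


c = -0.5 * (z(HR) + z(FAR))
z(0.7) = 0.5244
z(0.23) = -0.7388
c = -0.5 * (0.5244 + -0.7388)
= -0.5 * -0.2144
= 0.11


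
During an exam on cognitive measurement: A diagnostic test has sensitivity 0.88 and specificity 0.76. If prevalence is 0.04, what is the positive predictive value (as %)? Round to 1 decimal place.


PPV = (sens * prev) / (sens * prev + (1-spec) * (1-prev))
Numerator = 0.88 * 0.04 = 0.0352
P(positive and no disease) = (1 - spec) * (1 - prev) = (1 - 0.76) * (1 - 0.04) = 0.2304
Denominator = 0.0352 + 0.2304 = 0.2656
PPV = 0.0352 / 0.2656 = 0.13253
As percentage = 13.3


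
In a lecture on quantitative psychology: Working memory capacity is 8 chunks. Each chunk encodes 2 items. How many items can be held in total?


Total items = chunks * items_per_chunk
= 8 * 2
= 16


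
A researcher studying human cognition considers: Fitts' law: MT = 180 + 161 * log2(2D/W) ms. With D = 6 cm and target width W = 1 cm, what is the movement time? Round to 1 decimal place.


MT = 180 + 161 * log2(2*6/1)
2D/W = 12.0
log2(12.0) = 3.585
MT = 180 + 161 * 3.585
= 757.2 ms


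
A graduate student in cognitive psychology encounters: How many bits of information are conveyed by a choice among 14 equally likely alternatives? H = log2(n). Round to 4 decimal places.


H = log2(n)
H = log2(14)
= 3.8074


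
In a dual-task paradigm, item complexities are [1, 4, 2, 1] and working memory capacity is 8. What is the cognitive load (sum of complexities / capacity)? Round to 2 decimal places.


Total complexity = 1 + 4 + 2 + 1 = 8
Load = total / capacity = 8 / 8
= 1.00
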